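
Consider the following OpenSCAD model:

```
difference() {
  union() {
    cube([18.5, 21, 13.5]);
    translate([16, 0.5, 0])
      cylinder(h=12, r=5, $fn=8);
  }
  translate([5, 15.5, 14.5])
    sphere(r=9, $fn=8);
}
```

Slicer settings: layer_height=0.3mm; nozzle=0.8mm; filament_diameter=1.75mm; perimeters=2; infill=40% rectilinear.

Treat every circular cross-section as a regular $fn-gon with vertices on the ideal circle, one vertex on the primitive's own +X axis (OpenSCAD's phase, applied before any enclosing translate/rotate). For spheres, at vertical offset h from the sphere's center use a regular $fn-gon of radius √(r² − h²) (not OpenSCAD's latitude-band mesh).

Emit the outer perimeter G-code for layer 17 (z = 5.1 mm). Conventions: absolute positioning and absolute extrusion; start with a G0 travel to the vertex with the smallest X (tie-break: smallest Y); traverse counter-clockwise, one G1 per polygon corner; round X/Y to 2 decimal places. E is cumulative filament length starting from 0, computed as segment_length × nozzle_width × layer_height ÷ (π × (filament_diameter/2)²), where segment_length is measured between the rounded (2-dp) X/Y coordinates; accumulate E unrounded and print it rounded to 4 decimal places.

At z = 5.1 mm: the cube is present — its section is the full 18.5×21 rectangle; the r=5 cylinder at (16, 0.5) contributes a regular 8-gon of circumradius 5; Merging all regions: the regions partially overlap (shared area 32.58 mm²), so overlapping operands fuse into one piece — 1 connected region; the sphere at (5, 15.5) does not reach this height (|z−center|=9.400 > r=9); Subtracting the remaining from the first: none of the subtracted shapes is present at this height, so that combined region is unchanged — 1 connected region. The outline is a single polygon with 10 vertices. Extrusion per mm of travel: 0.8 × 0.3 / (π × 0.875²) = 0.099780. Accumulating E over each segment gives final E = 8.6785.

G0 X0.00 Y0.00 Z5.10
G1 X11.21 Y0.00 E1.1185
G1 X12.46 Y-3.04 E1.4465
G1 X16.00 Y-4.50 E1.8286
G1 X19.54 Y-3.04 E2.2107
G1 X21.00 Y0.50 E2.5928
G1 X19.54 Y4.04 E2.9749
G1 X18.50 Y4.46 E3.0868
G1 X18.50 Y21.00 E4.7371
G1 X0.00 Y21.00 E6.5831
G1 X0.00 Y0.00 E8.6785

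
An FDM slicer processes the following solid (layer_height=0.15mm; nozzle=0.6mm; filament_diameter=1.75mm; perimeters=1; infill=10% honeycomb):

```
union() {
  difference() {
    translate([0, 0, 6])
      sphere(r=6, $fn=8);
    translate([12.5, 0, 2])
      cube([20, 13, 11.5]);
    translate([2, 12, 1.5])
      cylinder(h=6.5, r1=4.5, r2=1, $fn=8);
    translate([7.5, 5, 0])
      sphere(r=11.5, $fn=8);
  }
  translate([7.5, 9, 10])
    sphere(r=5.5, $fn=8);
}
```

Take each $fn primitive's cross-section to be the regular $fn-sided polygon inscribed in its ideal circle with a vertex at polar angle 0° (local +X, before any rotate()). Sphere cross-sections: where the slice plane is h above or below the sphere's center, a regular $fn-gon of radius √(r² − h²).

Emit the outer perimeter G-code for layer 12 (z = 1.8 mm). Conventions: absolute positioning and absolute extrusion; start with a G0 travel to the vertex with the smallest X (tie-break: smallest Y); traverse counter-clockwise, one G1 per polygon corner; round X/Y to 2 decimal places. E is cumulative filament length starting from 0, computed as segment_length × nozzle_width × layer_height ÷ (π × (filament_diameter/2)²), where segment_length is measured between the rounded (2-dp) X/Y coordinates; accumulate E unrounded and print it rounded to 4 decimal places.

G0 X-4.28 Y0.00 Z1.80
G1 X-3.03 Y-3.03 E0.1226
G1 X0.00 Y-4.28 E0.2453
G1 X1.25 Y-3.77 E0.2958
G1 X-0.53 Y-3.03 E0.3679
G1 X-3.04 Y3.01 E0.6127
G1 X-4.28 Y0.00 E0.7345

At z = 1.8 mm: the r=6 sphere contributes a regular 8-gon of circumradius √(6²−4.2²) = 4.285; the cube at (12.5, 0) is absent (z outside [2, 13.5]); the cone at (2, 12): at t=0.046 of its height the radius interpolates to r₁+(r₂−r₁)t = 4.338, giving a regular 8-gon of that circumradius; the r=11.5 sphere at (7.5, 5) slices to a regular 8-gon of circumradius 11.358 (√(r²−h²) with h=1.8 from center); Subtracting the remaining from the first: starting from the r=6 sphere, the cone at (2, 12) misses the remaining region (no effect); the r=11.5 sphere at (7.5, 5) partially overlaps it — only the 38.11 mm² overlap (of its 364.90 mm²) is removed, clipping the outline — 1 connected region; the sphere at (7.5, 9) is not intersected at this z (|z−center|=8.200 > r=5.5); Merging all regions: only that combined region is present, so the union is just that shape — 1 connected region. The outline is a single polygon with 6 vertices. Extrusion per mm of travel: 0.6 × 0.15 / (π × 0.875²) = 0.037418. Accumulating E over each segment gives final E = 0.7345.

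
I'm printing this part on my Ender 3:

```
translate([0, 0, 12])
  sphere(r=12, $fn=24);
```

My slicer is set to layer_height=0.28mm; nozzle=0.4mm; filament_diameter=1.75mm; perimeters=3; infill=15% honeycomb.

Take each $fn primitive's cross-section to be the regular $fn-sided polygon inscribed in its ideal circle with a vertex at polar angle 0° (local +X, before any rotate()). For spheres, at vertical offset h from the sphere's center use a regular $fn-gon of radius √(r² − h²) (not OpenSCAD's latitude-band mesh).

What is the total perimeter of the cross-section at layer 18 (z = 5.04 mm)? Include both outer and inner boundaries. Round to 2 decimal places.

61.25 mm

At z = 5.04 mm: the sphere: section is a regular 24-gon, circumradius = √(r²−h²) = √(12²−6.96²) = 9.775 (perimeter = 2·24·9.775·sin(180°/24) = 61.25 mm). Overall, the cross-section is a single solid region. Total boundary length (outer) = 61.25 mm.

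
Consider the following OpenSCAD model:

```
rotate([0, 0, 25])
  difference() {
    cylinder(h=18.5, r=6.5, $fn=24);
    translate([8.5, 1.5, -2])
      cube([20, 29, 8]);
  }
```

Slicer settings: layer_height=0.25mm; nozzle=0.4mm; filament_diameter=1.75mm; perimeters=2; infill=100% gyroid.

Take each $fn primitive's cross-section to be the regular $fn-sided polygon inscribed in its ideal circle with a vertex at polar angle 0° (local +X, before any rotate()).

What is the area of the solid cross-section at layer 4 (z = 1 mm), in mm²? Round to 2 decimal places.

At z = 1 mm: the r=6.5 cylinder contributes a regular 24-gon of circumradius 6.5 (area = (24/2)·6.500²·sin(360°/24) = 131.22 mm²); the 20×29 cube at (8.5, 1.5) contributes its full rectangle (area 580.00 mm²); Subtracting the remaining from the first: starting from the r=6.5 cylinder (131.22 mm²), the 20×29 cube at (8.5, 1.5) misses the remaining region (no effect) — area = 131.22 mm²; (whole slice rotated 25° about Z — lengths, areas and connectivity unchanged). Overall, the cross-section is a single solid region. Net area = 131.22 mm².

131.22 mm²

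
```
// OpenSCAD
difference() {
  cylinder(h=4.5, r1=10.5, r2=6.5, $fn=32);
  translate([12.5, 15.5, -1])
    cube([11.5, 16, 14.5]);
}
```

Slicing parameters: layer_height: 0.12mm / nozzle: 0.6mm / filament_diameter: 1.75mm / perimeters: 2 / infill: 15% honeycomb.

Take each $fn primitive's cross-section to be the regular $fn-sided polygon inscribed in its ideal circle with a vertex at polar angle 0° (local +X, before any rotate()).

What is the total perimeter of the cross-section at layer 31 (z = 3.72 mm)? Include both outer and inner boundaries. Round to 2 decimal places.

At z = 3.72 mm: the cone: at t=0.827 of its height the radius interpolates to r₁+(r₂−r₁)t = 7.193, giving a regular 32-gon of that circumradius (perimeter = 2·32·7.193·sin(180°/32) = 45.12 mm); the cube at (12.5, 15.5) (footprint 11.5×16) is included at this height (perimeter 55.00 mm); Taking the first minus the rest: starting from the cone, the 11.5×16 cube at (12.5, 15.5) misses the remaining region (no effect) — boundary = 45.12 mm. Overall, the cross-section is a single solid region. Total boundary length (outer) = 45.12 mm.

45.12 mm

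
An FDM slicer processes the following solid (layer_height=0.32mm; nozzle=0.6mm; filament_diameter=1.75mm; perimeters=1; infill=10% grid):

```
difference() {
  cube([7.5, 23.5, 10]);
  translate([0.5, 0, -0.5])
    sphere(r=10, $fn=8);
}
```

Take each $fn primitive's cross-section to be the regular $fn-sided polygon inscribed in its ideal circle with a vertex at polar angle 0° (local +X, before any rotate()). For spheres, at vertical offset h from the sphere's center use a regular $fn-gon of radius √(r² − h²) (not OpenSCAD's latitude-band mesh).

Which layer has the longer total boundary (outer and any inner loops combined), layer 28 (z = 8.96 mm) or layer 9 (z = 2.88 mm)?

layer 28 (z = 8.96 mm)

Layer 28 (z = 8.96): the cube is present — its section is the full 7.5×23.5 rectangle (perimeter 62.00 mm); the sphere at (0.5, 0): section is a regular 8-gon, circumradius = √(r²−h²) = √(10²−9.46²) = 3.242 (perimeter = 2·8·3.242·sin(180°/8) = 19.85 mm); After the difference (first − rest): starting from the 7.5×23.5 cube, the r=10 sphere at (0.5, 0) partially overlaps it — only the 9.00 mm² overlap (of its 29.72 mm²) is removed, clipping the outline — boundary = 60.73 mm. So its perimeter = 60.73 mm. Layer 9 (z = 2.88): the cube is present — its section is the full 7.5×23.5 rectangle (perimeter 62.00 mm); the r=10 sphere at (0.5, 0) slices to a regular 8-gon of circumradius 9.411 (√(r²−h²) with h=3.38 from center) (perimeter = 2·8·9.411·sin(180°/8) = 57.63 mm); Taking the first minus the rest: starting from the 7.5×23.5 cube, the r=10 sphere at (0.5, 0) partially overlaps it — only the 60.27 mm² overlap (of its 250.53 mm²) is removed, clipping the outline — boundary = 48.12 mm. So its perimeter = 48.12 mm. Layer 28 is larger (60.73 vs 48.12 mm).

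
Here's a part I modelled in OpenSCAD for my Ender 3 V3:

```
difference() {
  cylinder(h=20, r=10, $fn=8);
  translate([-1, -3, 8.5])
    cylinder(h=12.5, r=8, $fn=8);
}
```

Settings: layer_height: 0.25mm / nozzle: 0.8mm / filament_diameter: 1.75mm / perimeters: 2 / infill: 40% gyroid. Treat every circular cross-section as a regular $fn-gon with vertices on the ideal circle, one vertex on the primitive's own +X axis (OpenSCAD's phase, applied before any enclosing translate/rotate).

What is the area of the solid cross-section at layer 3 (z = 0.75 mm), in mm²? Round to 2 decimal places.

282.84 mm²

At z = 0.75 mm: the r=10 cylinder gives a regular 8-gon of circumradius 10 (constant along its height) (area = (8/2)·10.000²·sin(360°/8) = 282.84 mm²); the cylinder at (-1, -3) does not reach this height (z outside [8.5, 21]); After the difference (first − rest): none of the subtracted shapes is present at this height, so the r=10 cylinder is unchanged — area = 282.84 mm². Overall, the cross-section is a single solid region. Net area = 282.84 mm².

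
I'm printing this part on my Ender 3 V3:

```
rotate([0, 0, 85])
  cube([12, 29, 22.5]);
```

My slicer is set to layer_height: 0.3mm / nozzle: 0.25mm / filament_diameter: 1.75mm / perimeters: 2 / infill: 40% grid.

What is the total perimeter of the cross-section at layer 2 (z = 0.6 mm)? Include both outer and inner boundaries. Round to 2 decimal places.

82.00 mm

At z = 0.6 mm: the cube is present — its section is the full 12×29 rectangle (perimeter 82.00 mm); (rotated 85° about Z; rotation is an isometry so areas/perimeters/island counts are preserved). Overall, the cross-section is a single solid region. Total boundary length (outer) = 82.00 mm.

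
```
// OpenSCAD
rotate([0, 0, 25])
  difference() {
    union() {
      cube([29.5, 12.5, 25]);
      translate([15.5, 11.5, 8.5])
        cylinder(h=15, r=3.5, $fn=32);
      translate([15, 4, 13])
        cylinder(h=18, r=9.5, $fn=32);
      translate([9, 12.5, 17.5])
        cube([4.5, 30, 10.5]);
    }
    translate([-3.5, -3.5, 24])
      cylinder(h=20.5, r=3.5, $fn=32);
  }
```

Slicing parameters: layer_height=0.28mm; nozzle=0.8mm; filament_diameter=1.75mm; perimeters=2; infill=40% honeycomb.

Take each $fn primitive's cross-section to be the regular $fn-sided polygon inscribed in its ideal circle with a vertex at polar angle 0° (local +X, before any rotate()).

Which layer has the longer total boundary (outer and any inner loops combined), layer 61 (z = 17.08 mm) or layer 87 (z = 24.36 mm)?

layer 87 (z = 24.36 mm)

Layer 61 (z = 17.08): the 29.5×12.5 cube contributes its full rectangle (perimeter 84.00 mm); the cylinder at (15.5, 11.5): section is a regular 32-gon, circumradius r=3.5 (perimeter = 2·32·3.500·sin(180°/32) = 21.96 mm); the cylinder at (15, 4): section is a regular 32-gon, circumradius r=9.5 (perimeter = 2·32·9.500·sin(180°/32) = 59.59 mm); the cube at (9, 12.5) is not intersected at this z (z outside [17.5, 28]); Taking the union: the regions partially overlap (shared area 239.83 mm²), so the edge portions inside another operand are dropped and the merged outline is re-measured after clipping — boundary = 90.24 mm; the cylinder at (-3.5, -3.5) is not intersected at this z (z outside [24, 44.5]); Subtracting the remaining from the first: none of the subtracted shapes is present at this height, so that combined region is unchanged — boundary = 90.24 mm; (whole slice rotated 25° about Z — lengths, areas and connectivity unchanged). So its perimeter = 90.24 mm. Layer 87 (z = 24.36): the cube (footprint 29.5×12.5) is included at this height (perimeter 84.00 mm); the cylinder at (15.5, 11.5) is not intersected at this z (z outside [8.5, 23.5]); the r=9.5 cylinder at (15, 4) gives a regular 32-gon of circumradius 9.5 (constant along its height) (perimeter = 2·32·9.500·sin(180°/32) = 59.59 mm); the cube at (9, 12.5) (footprint 4.5×30) is included at this height (perimeter 69.00 mm); Taking the union: the regions partially overlap (shared area 210.18 mm²), so the edge portions inside another operand are dropped and the merged outline is re-measured after clipping — boundary = 147.67 mm; the r=3.5 cylinder at (-3.5, -3.5) gives a regular 32-gon of circumradius 3.5 (constant along its height) (perimeter = 2·32·3.500·sin(180°/32) = 21.96 mm); After the difference (first − rest): starting from the result so far, the r=3.5 cylinder at (-3.5, -3.5) misses the remaining region (no effect) — boundary = 147.67 mm; (whole slice rotated 25° about Z — lengths, areas and connectivity unchanged). So its perimeter = 147.67 mm. Layer 87 is larger (147.67 vs 90.24 mm).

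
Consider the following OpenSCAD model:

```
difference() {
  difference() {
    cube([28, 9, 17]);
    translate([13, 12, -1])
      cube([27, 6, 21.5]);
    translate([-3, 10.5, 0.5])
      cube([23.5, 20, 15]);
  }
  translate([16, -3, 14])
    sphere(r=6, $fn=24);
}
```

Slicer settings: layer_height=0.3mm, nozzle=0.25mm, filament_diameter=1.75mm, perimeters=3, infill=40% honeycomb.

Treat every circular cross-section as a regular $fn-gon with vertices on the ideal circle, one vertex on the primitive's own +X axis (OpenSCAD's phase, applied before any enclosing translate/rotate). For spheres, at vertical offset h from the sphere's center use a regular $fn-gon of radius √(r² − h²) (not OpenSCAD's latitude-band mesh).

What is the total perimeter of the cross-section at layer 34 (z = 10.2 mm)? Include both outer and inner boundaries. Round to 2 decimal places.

At z = 10.2 mm: the cube (footprint 28×9) is included at this height (perimeter 74.00 mm); the 27×6 cube at (13, 12) contributes its full rectangle (perimeter 66.00 mm); the 23.5×20 cube at (-3, 10.5) contributes its full rectangle (perimeter 87.00 mm); Taking the first minus the rest: starting from the 28×9 cube, the 27×6 cube at (13, 12) misses the remaining region (no effect); the 23.5×20 cube at (-3, 10.5) misses the remaining region (no effect) — boundary = 74.00 mm; the r=6 sphere at (16, -3) contributes a regular 24-gon of circumradius √(6²−3.8²) = 4.643 (perimeter = 2·24·4.643·sin(180°/24) = 29.09 mm); Subtracting the remaining from the first: starting from that combined region, the r=6 sphere at (16, -3) partially overlaps it — only the 7.88 mm² overlap (of its 66.96 mm²) is removed, clipping the outline — boundary = 74.99 mm. Overall, the cross-section is a single solid region. Total boundary length (outer) = 74.99 mm.

74.99 mm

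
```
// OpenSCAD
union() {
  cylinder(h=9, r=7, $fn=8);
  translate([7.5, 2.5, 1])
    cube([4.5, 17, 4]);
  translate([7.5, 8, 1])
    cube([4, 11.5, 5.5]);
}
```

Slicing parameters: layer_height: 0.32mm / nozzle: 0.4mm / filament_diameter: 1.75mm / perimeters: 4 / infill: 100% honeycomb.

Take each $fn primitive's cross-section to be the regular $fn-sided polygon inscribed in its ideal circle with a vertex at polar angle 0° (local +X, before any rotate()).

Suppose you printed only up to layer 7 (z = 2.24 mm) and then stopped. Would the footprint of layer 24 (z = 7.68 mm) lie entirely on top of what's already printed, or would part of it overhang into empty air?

Compare the two slices. At z = 2.24: the r=7 cylinder gives a regular 8-gon of circumradius 7 (constant along its height) (area = (8/2)·7.000²·sin(360°/8) = 138.59 mm²); the 4.5×17 cube at (7.5, 2.5) contributes its full rectangle (area 76.50 mm²); the cube at (7.5, 8) (footprint 4×11.5) is included at this height (area 46.00 mm²); Taking the union: the regions partially overlap — summed areas 261.09 mm² minus the doubly-counted overlap 46.00 mm² gives 215.09 mm² — area = 215.09 mm². At z = 7.68: the r=7 cylinder gives a regular 8-gon of circumradius 7 (constant along its height) (area = (8/2)·7.000²·sin(360°/8) = 138.59 mm²); the cube at (7.5, 2.5) does not reach this height (z outside [1, 5]); the cube at (7.5, 8) is absent (z outside [1, 6.5]); Combining (union): only the r=7 cylinder is present, so the union is just that shape — area = 138.59 mm². Checking containment: the cross-section at z = 7.68 is a subset of the cross-section at z = 2.24.

entirely on top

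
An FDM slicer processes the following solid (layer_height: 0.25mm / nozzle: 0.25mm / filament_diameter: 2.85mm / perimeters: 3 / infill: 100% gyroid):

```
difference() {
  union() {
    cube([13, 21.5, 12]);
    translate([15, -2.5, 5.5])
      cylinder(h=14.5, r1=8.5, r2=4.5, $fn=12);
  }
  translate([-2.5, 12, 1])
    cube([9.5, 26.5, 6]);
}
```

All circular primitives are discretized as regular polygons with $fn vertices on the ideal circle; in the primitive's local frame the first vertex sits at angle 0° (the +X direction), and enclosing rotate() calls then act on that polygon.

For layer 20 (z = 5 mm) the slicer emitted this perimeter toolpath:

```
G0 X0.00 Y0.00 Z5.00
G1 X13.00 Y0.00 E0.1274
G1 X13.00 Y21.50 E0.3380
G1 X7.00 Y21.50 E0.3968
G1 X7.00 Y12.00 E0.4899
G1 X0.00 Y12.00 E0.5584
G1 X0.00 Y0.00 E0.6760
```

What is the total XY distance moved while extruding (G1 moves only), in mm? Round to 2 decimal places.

Sum the Euclidean lengths of each G1 segment: total = 69.00 mm.

69.00 mm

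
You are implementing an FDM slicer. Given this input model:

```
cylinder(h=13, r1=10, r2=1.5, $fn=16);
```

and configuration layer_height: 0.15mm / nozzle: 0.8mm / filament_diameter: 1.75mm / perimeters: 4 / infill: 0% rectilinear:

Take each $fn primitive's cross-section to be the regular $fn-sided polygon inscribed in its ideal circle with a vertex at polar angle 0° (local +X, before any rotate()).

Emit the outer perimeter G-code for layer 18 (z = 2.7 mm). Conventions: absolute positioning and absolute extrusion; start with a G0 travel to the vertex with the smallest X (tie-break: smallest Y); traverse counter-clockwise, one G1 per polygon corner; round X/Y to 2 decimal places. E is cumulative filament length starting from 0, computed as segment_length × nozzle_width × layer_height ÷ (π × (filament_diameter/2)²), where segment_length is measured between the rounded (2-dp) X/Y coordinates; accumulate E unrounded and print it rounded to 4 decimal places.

At z = 2.7 mm: the cone (r1=10→r2=1.5) has section circumradius 8.235 here — a regular 16-gon. The outline is a single polygon with 16 vertices. Extrusion per mm of travel: 0.8 × 0.15 / (π × 0.875²) = 0.049890. Accumulating E over each segment gives final E = 2.5643.

G0 X-8.23 Y0.00 Z2.70
G1 X-7.61 Y-3.15 E0.1602
G1 X-5.82 Y-5.82 E0.3205
G1 X-3.15 Y-7.61 E0.4809
G1 X0.00 Y-8.23 E0.6411
G1 X3.15 Y-7.61 E0.8013
G1 X5.82 Y-5.82 E0.9616
G1 X7.61 Y-3.15 E1.1220
G1 X8.23 Y0.00 E1.2822
G1 X7.61 Y3.15 E1.4423
G1 X5.82 Y5.82 E1.6027
G1 X3.15 Y7.61 E1.7631
G1 X0.00 Y8.23 E1.9232
G1 X-3.15 Y7.61 E2.0834
G1 X-5.82 Y5.82 E2.2438
G1 X-7.61 Y3.15 E2.4042
G1 X-8.23 Y0.00 E2.5643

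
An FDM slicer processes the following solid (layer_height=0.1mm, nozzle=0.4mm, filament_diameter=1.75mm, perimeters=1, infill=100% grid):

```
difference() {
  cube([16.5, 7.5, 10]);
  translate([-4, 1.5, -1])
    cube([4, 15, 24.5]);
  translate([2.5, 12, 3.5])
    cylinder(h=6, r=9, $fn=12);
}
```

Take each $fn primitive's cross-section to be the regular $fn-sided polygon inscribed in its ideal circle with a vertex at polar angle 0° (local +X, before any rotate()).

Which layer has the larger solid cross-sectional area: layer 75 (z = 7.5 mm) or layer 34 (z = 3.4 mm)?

layer 34 (z = 3.4 mm)

Layer 75 (z = 7.5): the cube (footprint 16.5×7.5) is included at this height (area 123.75 mm²); the 4×15 cube at (-4, 1.5) contributes its full rectangle (area 60.00 mm²); the r=9 cylinder at (2.5, 12) contributes a regular 12-gon of circumradius 9 (area = (12/2)·9.000²·sin(360°/12) = 243.00 mm²); Subtracting the remaining from the first: starting from the 16.5×7.5 cube (123.75 mm²), the 4×15 cube at (-4, 1.5) misses the remaining region (no effect); the r=9 cylinder at (2.5, 12) partially overlaps it — only the 33.38 mm² overlap (of its 243.00 mm²) is removed, clipping the outline — area = 90.37 mm². So its area = 90.37 mm². Layer 34 (z = 3.4): the 16.5×7.5 cube contributes its full rectangle (area 123.75 mm²); the cube at (-4, 1.5) (footprint 4×15) is included at this height (area 60.00 mm²); the cylinder at (2.5, 12) does not reach this height (z outside [3.5, 9.5]); After the difference (first − rest): starting from the 16.5×7.5 cube (123.75 mm²), the 4×15 cube at (-4, 1.5) misses the remaining region (no effect) — area = 123.75 mm². So its area = 123.75 mm². Layer 34 is larger (123.75 vs 90.37 mm²).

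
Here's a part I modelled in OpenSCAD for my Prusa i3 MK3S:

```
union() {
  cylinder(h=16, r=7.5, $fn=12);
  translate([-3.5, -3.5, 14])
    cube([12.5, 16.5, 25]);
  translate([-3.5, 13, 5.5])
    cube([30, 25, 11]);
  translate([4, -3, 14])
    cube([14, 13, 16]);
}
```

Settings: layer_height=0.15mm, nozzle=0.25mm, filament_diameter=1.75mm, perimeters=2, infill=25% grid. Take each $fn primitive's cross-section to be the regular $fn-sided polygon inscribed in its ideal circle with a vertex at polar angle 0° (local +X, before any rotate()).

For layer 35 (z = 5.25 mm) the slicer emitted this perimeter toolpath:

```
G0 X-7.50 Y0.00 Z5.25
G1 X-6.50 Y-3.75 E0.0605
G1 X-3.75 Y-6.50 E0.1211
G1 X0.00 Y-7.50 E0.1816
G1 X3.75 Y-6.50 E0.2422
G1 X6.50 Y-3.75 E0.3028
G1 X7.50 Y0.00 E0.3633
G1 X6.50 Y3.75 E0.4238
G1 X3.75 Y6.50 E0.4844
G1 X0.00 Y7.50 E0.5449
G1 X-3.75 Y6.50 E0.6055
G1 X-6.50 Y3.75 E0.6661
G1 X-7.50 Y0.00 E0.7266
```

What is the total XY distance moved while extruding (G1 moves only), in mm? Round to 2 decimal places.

46.60 mm

Sum the Euclidean lengths of each G1 segment: total = 46.60 mm.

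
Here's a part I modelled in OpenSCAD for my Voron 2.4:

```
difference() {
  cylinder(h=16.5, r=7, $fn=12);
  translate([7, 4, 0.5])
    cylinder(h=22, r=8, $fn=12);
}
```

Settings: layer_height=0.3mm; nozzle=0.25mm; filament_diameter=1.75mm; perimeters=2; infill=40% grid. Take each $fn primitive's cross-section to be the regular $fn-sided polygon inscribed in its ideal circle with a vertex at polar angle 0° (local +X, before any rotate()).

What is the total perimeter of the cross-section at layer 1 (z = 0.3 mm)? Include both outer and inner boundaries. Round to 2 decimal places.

43.48 mm

At z = 0.3 mm: the r=7 cylinder contributes a regular 12-gon of circumradius 7 (perimeter = 2·12·7.000·sin(180°/12) = 43.48 mm); the cylinder at (7, 4) is absent (z outside [0.5, 22.5]); Taking the first minus the rest: none of the subtracted shapes is present at this height, so the r=7 cylinder is unchanged — boundary = 43.48 mm. Overall, the cross-section is a single solid region. Total boundary length (outer) = 43.48 mm.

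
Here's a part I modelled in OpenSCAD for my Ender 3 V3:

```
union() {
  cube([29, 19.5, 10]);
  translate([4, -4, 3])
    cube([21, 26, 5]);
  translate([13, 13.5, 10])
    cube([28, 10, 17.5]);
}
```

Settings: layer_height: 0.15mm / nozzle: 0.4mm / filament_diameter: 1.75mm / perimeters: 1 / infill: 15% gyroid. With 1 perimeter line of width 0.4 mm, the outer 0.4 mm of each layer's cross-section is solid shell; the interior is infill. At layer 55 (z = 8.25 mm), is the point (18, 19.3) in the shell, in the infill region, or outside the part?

shell

At z = 8.25 mm: the cube is present — its section is the full 29×19.5 rectangle; the cube at (4, -4) does not reach this height (z outside [3, 8]); the cube at (13, 13.5) does not reach this height (z outside [10, 27.5]); Taking the union: only the 29×19.5 cube is present, so the union is just that shape — 1 connected region. Overall, the cross-section is a single solid region. The nearest boundary edge runs (29.00, 19.50)→(0.00, 19.50); distance from the point to it = 0.20 mm. The point is inside the cross-section, 0.20 mm from the nearest boundary — within the 0.4 mm shell band (1 × 0.4).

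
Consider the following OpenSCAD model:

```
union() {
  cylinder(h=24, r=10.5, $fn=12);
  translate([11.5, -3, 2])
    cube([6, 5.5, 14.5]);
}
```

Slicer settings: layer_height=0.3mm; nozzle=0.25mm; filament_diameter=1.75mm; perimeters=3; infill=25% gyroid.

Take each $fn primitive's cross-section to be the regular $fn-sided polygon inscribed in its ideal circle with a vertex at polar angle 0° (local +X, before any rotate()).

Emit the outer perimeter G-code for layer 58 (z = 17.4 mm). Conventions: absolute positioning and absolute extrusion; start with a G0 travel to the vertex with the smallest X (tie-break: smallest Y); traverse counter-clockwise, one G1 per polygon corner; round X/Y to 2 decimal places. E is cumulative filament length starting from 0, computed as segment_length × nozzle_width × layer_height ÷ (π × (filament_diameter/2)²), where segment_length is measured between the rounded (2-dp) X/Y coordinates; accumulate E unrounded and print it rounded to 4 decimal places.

At z = 17.4 mm: the r=10.5 cylinder contributes a regular 12-gon of circumradius 10.5; the cube at (11.5, -3) is absent (z outside [2, 16.5]); Taking the union: only the r=10.5 cylinder is present, so the union is just that shape — 1 connected region. The outline is a single polygon with 12 vertices. Extrusion per mm of travel: 0.25 × 0.3 / (π × 0.875²) = 0.031181. Accumulating E over each segment gives final E = 2.0334.

G0 X-10.50 Y0.00 Z17.40
G1 X-9.09 Y-5.25 E0.1695
G1 X-5.25 Y-9.09 E0.3388
G1 X0.00 Y-10.50 E0.5083
G1 X5.25 Y-9.09 E0.6778
G1 X9.09 Y-5.25 E0.8472
G1 X10.50 Y0.00 E1.0167
G1 X9.09 Y5.25 E1.1862
G1 X5.25 Y9.09 E1.3555
G1 X0.00 Y10.50 E1.5250
G1 X-5.25 Y9.09 E1.6945
G1 X-9.09 Y5.25 E1.8639
G1 X-10.50 Y0.00 E2.0334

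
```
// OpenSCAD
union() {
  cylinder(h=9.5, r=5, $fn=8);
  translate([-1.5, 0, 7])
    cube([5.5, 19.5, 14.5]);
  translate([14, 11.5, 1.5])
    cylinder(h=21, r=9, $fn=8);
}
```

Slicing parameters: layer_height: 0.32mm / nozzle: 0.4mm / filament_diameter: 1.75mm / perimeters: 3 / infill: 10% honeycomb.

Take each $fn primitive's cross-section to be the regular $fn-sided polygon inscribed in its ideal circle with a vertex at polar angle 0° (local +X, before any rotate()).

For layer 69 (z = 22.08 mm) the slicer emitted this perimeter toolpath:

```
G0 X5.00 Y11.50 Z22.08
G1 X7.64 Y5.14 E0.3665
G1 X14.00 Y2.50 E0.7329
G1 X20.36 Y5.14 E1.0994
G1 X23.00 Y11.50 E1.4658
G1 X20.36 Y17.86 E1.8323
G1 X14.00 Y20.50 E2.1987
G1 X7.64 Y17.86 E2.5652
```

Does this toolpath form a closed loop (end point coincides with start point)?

no

Start point (G0): (5.00, 11.50). End point (last G1): the path does not return to the start — open.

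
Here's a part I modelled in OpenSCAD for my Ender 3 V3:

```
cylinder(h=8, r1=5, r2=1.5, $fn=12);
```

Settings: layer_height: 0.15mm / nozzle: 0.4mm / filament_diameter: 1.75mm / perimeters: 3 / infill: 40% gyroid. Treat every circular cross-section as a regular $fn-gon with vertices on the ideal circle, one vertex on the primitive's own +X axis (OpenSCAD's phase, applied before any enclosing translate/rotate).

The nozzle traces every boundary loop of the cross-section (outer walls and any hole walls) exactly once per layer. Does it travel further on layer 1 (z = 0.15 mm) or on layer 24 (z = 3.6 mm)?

Layer 1 (z = 0.15): the cone (r1=5→r2=1.5) has section circumradius 4.934 here — a regular 12-gon (perimeter = 2·12·4.934·sin(180°/12) = 30.65 mm). So its perimeter = 30.65 mm. Layer 24 (z = 3.6): the cone contributes a regular 12-gon of circumradius 3.425 (interpolated between r1=5 and r2=1.5 at t=0.450) (perimeter = 2·12·3.425·sin(180°/12) = 21.27 mm). So its perimeter = 21.27 mm. Layer 1 is larger (30.65 vs 21.27 mm).

layer 1 (z = 0.15 mm)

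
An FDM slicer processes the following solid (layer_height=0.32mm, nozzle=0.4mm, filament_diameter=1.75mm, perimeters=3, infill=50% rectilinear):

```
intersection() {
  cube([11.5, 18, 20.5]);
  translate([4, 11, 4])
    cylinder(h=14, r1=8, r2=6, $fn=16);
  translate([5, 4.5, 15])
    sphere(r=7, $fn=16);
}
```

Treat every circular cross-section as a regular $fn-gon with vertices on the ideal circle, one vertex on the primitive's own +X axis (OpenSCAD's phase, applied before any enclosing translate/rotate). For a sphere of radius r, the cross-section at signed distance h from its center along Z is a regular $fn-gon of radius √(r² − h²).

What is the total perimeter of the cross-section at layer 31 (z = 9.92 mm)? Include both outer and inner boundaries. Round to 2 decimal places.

At z = 9.92 mm: the cube is present — its section is the full 11.5×18 rectangle (perimeter 59.00 mm); the cone at (4, 11): at t=0.423 of its height the radius interpolates to r₁+(r₂−r₁)t = 7.154, giving a regular 16-gon of that circumradius (perimeter = 2·16·7.154·sin(180°/16) = 44.66 mm); the sphere at (5, 4.5): section is a regular 16-gon, circumradius = √(r²−h²) = √(7²−5.08²) = 4.816 (perimeter = 2·16·4.816·sin(180°/16) = 30.07 mm); After intersecting: the cone at (4, 11) partially overlaps the 11.5×18 cube; clipping to the common part keeps 131.53 mm²; the r=7 sphere at (5, 4.5) partially overlaps the running intersection; clipping to the common part keeps 34.80 mm² — boundary = 22.63 mm. Overall, the cross-section is a single solid region. Total boundary length (outer) = 22.63 mm.

22.63 mm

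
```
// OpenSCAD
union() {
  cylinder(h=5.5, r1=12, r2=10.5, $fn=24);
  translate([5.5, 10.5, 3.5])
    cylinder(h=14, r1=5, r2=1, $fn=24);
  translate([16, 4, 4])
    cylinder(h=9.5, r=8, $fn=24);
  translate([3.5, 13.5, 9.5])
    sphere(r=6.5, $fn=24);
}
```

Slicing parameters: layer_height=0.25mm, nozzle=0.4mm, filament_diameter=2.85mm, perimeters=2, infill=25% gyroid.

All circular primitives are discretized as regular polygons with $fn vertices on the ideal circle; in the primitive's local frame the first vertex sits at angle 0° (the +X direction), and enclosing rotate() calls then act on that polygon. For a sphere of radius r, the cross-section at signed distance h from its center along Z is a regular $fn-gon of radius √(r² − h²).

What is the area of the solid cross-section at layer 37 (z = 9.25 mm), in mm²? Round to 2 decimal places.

At z = 9.25 mm: the cone is absent (z outside [0, 5.5]); the cone at (5.5, 10.5) contributes a regular 24-gon of circumradius 3.357 (interpolated between r1=5 and r2=1 at t=0.411) (area = (24/2)·3.357²·sin(360°/24) = 35.00 mm²); the r=8 cylinder at (16, 4) contributes a regular 24-gon of circumradius 8 (area = (24/2)·8.000²·sin(360°/24) = 198.77 mm²); the r=6.5 sphere at (3.5, 13.5) contributes a regular 24-gon of circumradius √(6.5²−0.25²) = 6.495 (area = (24/2)·6.495²·sin(360°/24) = 131.03 mm²); Taking the union: the regions partially overlap — summed areas 364.80 mm² minus the doubly-counted overlap 33.45 mm² gives 331.35 mm² — area = 331.35 mm². Overall, the cross-section has 2 separate islands. Net area = 331.35 mm².

331.35 mm²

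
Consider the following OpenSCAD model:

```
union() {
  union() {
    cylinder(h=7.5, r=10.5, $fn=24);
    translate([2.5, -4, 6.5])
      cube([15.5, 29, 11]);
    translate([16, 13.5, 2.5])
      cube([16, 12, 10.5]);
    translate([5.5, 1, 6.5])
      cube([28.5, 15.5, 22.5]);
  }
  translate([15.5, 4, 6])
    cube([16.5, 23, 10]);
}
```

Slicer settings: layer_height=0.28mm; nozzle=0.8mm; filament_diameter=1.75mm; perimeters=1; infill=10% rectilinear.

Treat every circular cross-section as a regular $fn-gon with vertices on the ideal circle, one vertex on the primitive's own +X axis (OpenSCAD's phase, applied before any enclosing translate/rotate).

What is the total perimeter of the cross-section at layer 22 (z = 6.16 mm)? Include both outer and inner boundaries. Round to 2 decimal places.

144.79 mm

At z = 6.16 mm: the cylinder: section is a regular 24-gon, circumradius r=10.5 (perimeter = 2·24·10.500·sin(180°/24) = 65.79 mm); the cube at (2.5, -4) does not reach this height (z outside [6.5, 17.5]); the cube at (16, 13.5) is present — its section is the full 16×12 rectangle (perimeter 56.00 mm); the cube at (5.5, 1) does not reach this height (z outside [6.5, 29]); Taking the union: the 2 present regions are separate (no shared area or edge), so areas and boundary lengths simply add and each stays a separate island — boundary = 121.79 mm; the 16.5×23 cube at (15.5, 4) contributes its full rectangle (perimeter 79.00 mm); Taking the union: the regions partially overlap (shared area 192.00 mm²), so the edge portions inside another operand are dropped and the merged outline is re-measured after clipping — boundary = 144.79 mm. Overall, the cross-section has 2 separate islands. Total boundary length (outer) = 144.79 mm.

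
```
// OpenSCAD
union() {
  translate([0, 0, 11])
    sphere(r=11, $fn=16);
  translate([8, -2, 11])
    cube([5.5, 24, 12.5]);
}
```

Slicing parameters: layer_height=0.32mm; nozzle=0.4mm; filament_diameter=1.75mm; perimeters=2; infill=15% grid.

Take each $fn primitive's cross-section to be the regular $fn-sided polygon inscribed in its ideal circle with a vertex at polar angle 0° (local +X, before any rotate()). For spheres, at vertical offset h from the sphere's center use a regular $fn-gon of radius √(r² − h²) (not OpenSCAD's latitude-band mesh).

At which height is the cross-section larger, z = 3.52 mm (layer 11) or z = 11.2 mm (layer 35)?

layer 35 (z = 11.2 mm)

Layer 11 (z = 3.52): the r=11 sphere slices to a regular 16-gon of circumradius 8.065 (√(r²−h²) with h=7.48 from center) (area = (16/2)·8.065²·sin(360°/16) = 199.15 mm²); the cube at (8, -2) does not reach this height (z outside [11, 23.5]); Combining (union): only the r=11 sphere is present, so the union is just that shape — area = 199.15 mm². So its area = 199.15 mm². Layer 35 (z = 11.2): the r=11 sphere slices to a regular 16-gon of circumradius 10.998 (√(r²−h²) with h=0.2 from center) (area = (16/2)·10.998²·sin(360°/16) = 370.32 mm²); the cube at (8, -2) is present — its section is the full 5.5×24 rectangle (area 132.00 mm²); Merging all regions: the regions partially overlap — summed areas 502.32 mm² minus the doubly-counted overlap 19.95 mm² gives 482.37 mm² — area = 482.37 mm². So its area = 482.37 mm². Layer 35 is larger (482.37 vs 199.15 mm²).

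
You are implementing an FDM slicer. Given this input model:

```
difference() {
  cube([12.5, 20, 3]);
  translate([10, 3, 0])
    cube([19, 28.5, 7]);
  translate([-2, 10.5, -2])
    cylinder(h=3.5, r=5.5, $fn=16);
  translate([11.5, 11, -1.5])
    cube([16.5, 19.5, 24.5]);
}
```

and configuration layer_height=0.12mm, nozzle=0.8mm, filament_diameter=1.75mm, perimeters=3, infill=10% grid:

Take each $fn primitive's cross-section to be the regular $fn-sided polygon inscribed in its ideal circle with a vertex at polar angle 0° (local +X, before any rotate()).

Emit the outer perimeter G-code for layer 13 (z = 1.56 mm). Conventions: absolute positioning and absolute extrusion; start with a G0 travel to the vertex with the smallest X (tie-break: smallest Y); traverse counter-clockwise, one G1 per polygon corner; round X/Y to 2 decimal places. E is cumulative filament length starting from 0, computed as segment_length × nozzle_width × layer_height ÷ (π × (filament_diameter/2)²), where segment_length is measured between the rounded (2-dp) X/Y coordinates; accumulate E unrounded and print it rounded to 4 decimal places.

At z = 1.56 mm: the cube (footprint 12.5×20) is included at this height; the cube at (10, 3) is present — its section is the full 19×28.5 rectangle; the cylinder at (-2, 10.5) is not intersected at this z (z outside [-2, 1.5]); the cube at (11.5, 11) is present — its section is the full 16.5×19.5 rectangle; Taking the first minus the rest: starting from the 12.5×20 cube, the 19×28.5 cube at (10, 3) partially overlaps it — only the 42.50 mm² overlap (of its 541.50 mm²) is removed, clipping the outline; the 16.5×19.5 cube at (11.5, 11) misses the remaining region (no effect) — 1 connected region. The outline is a single polygon with 6 vertices. Extrusion per mm of travel: 0.8 × 0.12 / (π × 0.875²) = 0.039912. Accumulating E over each segment gives final E = 2.5943.

G0 X0.00 Y0.00 Z1.56
G1 X12.50 Y0.00 E0.4989
G1 X12.50 Y3.00 E0.6186
G1 X10.00 Y3.00 E0.7184
G1 X10.00 Y20.00 E1.3969
G1 X0.00 Y20.00 E1.7960
G1 X0.00 Y0.00 E2.5943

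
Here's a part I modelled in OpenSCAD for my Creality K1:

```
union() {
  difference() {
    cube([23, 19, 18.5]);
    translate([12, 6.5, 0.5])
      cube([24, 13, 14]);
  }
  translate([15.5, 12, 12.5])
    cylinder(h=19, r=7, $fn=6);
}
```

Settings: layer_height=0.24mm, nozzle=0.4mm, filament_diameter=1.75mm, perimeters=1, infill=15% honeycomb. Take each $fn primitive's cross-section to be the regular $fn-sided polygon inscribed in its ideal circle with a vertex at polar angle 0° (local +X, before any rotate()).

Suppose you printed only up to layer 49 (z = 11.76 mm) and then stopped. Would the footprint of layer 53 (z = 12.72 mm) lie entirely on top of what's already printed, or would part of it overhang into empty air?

Compare the two slices. At z = 11.76: the cube (footprint 23×19) is included at this height (area 437.00 mm²); the cube at (12, 6.5) (footprint 24×13) is included at this height (area 312.00 mm²); Taking the first minus the rest: starting from the 23×19 cube (437.00 mm²), the 24×13 cube at (12, 6.5) partially overlaps it — only the 137.50 mm² overlap (of its 312.00 mm²) is removed, clipping the outline — area = 299.50 mm²; the cylinder at (15.5, 12) does not reach this height (z outside [12.5, 31.5]); Merging all regions: only that combined region is present, so the union is just that shape — area = 299.50 mm². At z = 12.72: the 23×19 cube contributes its full rectangle (area 437.00 mm²); the cube at (12, 6.5) is present — its section is the full 24×13 rectangle (area 312.00 mm²); After the difference (first − rest): starting from the 23×19 cube (437.00 mm²), the 24×13 cube at (12, 6.5) partially overlaps it — only the 137.50 mm² overlap (of its 312.00 mm²) is removed, clipping the outline — area = 299.50 mm²; the r=7 cylinder at (15.5, 12) gives a regular 6-gon of circumradius 7 (constant along its height) (area = (6/2)·7.000²·sin(360°/6) = 127.31 mm²); Combining (union): the regions partially overlap — summed areas 426.81 mm² minus the doubly-counted overlap 25.24 mm² gives 401.56 mm² — area = 401.56 mm². Checking containment: at z = 12.72 the cross-section extends beyond the z = 11.76 cross-section by about 102.06 mm².

part overhangs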